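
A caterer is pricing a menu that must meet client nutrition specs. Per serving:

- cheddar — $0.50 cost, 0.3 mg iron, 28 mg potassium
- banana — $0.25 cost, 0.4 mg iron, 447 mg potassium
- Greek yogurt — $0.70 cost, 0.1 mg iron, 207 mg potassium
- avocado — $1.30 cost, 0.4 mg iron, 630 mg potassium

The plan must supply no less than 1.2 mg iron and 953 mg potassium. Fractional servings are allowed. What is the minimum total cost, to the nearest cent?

$0.75

Two binding constraints pin down two serving amounts, so the optimal mix uses at most two foods. The candidates are each food alone (scaled to the tighter of iron/potassium) and each pair with both constraints tight.
cheddar only: max(1.2/0.3, 953/28) = 34.04 servings → $17.02.
banana only: max(1.2/0.4, 953/447) = 3 servings → $0.75.
Greek yogurt only: max(1.2/0.1, 953/207) = 12 servings → $8.40.
avocado only: max(1.2/0.4, 953/630) = 3 servings → $3.90.
cheddar + banana with both tight: 1.263 servings and 2.053 servings → $1.14.
cheddar + Greek yogurt with both tight: 2.582 servings and 4.255 servings → $4.27.
cheddar + avocado with both tight: 2.108 servings and 1.419 servings → $2.90.
banana + Greek yogurt: intersection lies outside the first quadrant.
banana + avocado: intersection lies outside the first quadrant.
Greek yogurt + avocado: intersection lies outside the first quadrant.
So the least-cost plan costs $0.75.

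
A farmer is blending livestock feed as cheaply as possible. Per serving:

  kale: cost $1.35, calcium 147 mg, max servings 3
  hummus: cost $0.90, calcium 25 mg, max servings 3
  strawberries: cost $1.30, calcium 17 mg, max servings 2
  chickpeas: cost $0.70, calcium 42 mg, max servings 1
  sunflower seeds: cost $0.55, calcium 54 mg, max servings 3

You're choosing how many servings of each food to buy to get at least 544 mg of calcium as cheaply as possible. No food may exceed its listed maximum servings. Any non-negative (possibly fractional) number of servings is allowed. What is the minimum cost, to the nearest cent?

$5.10

Cost per mg of calcium: kale $0.0092, sunflower seeds $0.0102, chickpeas $0.0167, hummus $0.0360, strawberries $0.0765.
Take 3 servings of kale: +441.0 mg calcium for $4.05 (total $4.05, still need 103.0 mg).
Take 1.907 servings of sunflower seeds: +103.0 mg calcium for $1.05 (total $5.10, still need 0.0 mg).
Greedy by cheapest-per-mg is optimal for a single linear constraint, so the minimum cost is $5.10.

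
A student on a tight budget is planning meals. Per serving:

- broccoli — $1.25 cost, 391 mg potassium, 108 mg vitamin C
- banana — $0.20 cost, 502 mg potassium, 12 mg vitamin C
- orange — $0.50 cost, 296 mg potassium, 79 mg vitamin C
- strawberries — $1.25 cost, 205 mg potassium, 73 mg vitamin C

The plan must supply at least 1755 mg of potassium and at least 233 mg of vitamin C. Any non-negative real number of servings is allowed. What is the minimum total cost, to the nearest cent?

$1.71

For a min-cost LP with two ≥-constraints, a basic feasible solution has at most two positive variables.
broccoli only: max(1755/391, 233/108) = 4.488 servings → $5.61.
banana only: max(1755/502, 233/12) = 19.42 servings → $3.88.
orange only: max(1755/296, 233/79) = 5.929 servings → $2.96.
strawberries only: max(1755/205, 233/73) = 8.561 servings → $10.70.
broccoli + banana with both tight: 1.937 servings and 1.988 servings → $2.82.
broccoli + orange with both targets exact would need a negative amount; discard.
broccoli + strawberries: the both-tight solution has a negative serving — not a feasible corner.
banana + orange with both tight: 1.93 servings and 2.656 servings → $1.71.
banana + strawberries with both tight: 2.35 servings and 2.805 servings → $3.98.
orange + strawberries: intersection lies outside the first quadrant.
Cheapest feasible corner: $1.71.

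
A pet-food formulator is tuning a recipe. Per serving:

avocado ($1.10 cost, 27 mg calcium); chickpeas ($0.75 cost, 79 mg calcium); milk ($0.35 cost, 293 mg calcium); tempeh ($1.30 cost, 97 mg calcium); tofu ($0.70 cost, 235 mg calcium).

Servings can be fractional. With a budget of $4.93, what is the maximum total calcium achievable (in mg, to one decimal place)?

4127.1 mg

Calcium per dollar: milk 837.1, tofu 335.7, chickpeas 105.3, tempeh 74.62, avocado 24.55.
With no serving limits, spend the whole cost allowance on milk: $4.93 / $0.35 × 293 mg = 4127.1 mg.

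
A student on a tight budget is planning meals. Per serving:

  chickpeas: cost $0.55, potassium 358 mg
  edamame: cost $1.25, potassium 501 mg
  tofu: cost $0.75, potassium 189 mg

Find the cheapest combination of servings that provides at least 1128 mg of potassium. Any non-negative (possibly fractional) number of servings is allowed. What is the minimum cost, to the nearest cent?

$1.73

Cost per mg of potassium: chickpeas $0.0015, edamame $0.0025, tofu $0.0040.
With no serving limits, use only chickpeas: 1128 mg / 358 mg = 3.151 servings × $0.55 = $1.73.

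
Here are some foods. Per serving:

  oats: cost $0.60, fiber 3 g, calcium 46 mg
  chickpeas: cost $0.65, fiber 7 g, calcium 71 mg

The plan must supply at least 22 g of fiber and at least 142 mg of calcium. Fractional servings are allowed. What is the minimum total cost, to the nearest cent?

$2.04

With two linear requirements the optimum uses one or two foods; enumerate the corners.
oats only: max(22/3, 142/46) = 7.333 servings → $4.40.
chickpeas only: max(22/7, 142/71) = 3.143 servings → $2.04.
oats + chickpeas: intersection lies outside the first quadrant.
Cheapest feasible corner: $2.04.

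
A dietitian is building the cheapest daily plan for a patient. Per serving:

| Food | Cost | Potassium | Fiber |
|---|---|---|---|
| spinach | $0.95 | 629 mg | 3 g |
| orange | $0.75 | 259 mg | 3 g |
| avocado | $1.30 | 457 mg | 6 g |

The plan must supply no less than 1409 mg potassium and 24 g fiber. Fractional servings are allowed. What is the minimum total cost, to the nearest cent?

$5.20

With two linear requirements the optimum uses one or two foods; enumerate the corners.
spinach only: max(1409/629, 24/3) = 8 servings → $7.60.
orange only: max(1409/259, 24/3) = 8 servings → $6.00.
avocado only: max(1409/457, 24/6) = 4 servings → $5.20.
spinach + orange: intersection lies outside the first quadrant.
spinach + avocado with both targets exact would need a negative amount; discard.
orange + avocado with both targets exact would need a negative amount; discard.
The minimum over all feasible corners is $5.20.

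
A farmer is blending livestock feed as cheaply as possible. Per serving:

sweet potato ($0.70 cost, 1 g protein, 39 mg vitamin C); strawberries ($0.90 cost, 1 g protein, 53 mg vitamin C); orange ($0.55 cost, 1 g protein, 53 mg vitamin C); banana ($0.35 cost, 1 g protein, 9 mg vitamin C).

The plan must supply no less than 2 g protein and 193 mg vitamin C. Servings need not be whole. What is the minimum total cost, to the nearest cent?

$2.00

With two linear requirements the optimum uses one or two foods; enumerate the corners.
sweet potato only: max(2/1, 193/39) = 4.949 servings → $3.46.
strawberries only: max(2/1, 193/53) = 3.642 servings → $3.28.
orange only: max(2/1, 193/53) = 3.642 servings → $2.00.
banana only: max(2/1, 193/9) = 21.44 servings → $7.51.
sweet potato + strawberries with both targets exact would need a negative amount; discard.
sweet potato + orange: intersection lies outside the first quadrant.
sweet potato + banana: intersection lies outside the first quadrant.
strawberries + orange (both tight): parallel constraints — no distinct corner.
strawberries + banana: the both-tight solution has a negative serving — not a feasible corner.
orange + banana with both targets exact would need a negative amount; discard.
Cheapest feasible corner: $2.00.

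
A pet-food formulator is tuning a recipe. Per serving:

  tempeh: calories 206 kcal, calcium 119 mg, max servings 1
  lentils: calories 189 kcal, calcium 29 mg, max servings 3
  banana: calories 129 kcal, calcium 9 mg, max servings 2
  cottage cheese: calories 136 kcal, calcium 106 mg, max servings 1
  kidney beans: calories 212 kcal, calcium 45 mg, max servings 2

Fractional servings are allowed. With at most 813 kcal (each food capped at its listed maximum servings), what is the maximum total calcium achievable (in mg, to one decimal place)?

322.2 mg

Calcium per kcal: cottage cheese 0.7794, tempeh 0.5777, kidney beans 0.2123, lentils 0.1534, banana 0.06977.
Take 1 serving of cottage cheese: uses 136 kcal, +106.0 mg calcium (running total 106.0 mg).
Take 1 serving of tempeh: uses 206 kcal, +119.0 mg calcium (running total 225.0 mg).
Take 2 servings of kidney beans: uses 424 kcal, +90.0 mg calcium (running total 315.0 mg).
Take 0.2487 servings of lentils: uses 47 kcal, +7.2 mg calcium (running total 322.2 mg).
Filling greedily by calcium-per-kcal is optimal for one linear limit, giving 322.2 mg.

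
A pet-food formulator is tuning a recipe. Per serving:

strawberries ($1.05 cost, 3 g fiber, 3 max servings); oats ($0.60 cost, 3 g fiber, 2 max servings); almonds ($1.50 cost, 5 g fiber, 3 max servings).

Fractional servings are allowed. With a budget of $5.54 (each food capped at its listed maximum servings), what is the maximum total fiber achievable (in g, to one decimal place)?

20.5 g

Fiber per dollar: oats 5, almonds 3.333, strawberries 2.857.
Take 2 servings of oats: spends $1.20, +6.0 g fiber (running total 6.0 g).
Take 2.893 servings of almonds: spends $4.34, +14.5 g fiber (running total 20.5 g).
Greedy by best ratio exhausts the cost allowance optimally: 20.5 g.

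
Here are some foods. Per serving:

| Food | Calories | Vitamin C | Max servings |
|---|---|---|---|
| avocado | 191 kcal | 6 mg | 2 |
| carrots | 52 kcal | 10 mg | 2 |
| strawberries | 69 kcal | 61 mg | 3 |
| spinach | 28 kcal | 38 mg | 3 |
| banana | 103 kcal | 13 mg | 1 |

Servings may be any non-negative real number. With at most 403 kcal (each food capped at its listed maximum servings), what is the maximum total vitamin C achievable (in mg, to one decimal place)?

Vitamin C per kcal: spinach 1.357, strawberries 0.8841, carrots 0.1923, banana 0.1262, avocado 0.03141.
Take 3 servings of spinach: uses 84 kcal, +114.0 mg vitamin C (running total 114.0 mg).
Take 3 servings of strawberries: uses 207 kcal, +183.0 mg vitamin C (running total 297.0 mg).
Take 2 servings of carrots: uses 104 kcal, +20.0 mg vitamin C (running total 317.0 mg).
Take 0.07767 servings of banana: uses 8 kcal, +1.0 mg vitamin C (running total 318.0 mg).
Filling greedily by vitamin C-per-kcal is optimal for one linear limit, giving 318.0 mg.

318.0 mg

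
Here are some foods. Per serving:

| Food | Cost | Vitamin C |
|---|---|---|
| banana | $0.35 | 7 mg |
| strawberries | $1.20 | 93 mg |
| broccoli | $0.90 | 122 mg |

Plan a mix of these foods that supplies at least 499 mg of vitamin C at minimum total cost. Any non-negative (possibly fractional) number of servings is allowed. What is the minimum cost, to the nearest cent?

$3.68

Cost per mg of vitamin C: broccoli $0.0074, strawberries $0.0129, banana $0.0500.
With no serving limits, use only broccoli: 499 mg / 122 mg = 4.09 servings × $0.90 = $3.68.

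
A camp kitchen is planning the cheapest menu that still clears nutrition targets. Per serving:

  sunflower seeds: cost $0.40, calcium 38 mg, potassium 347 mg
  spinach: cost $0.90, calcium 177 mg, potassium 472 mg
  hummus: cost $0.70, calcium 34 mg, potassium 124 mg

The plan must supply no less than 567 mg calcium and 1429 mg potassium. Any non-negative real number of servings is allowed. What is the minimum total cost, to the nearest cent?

$2.88

sunflower seeds only: max(567/38, 1429/347) = 14.92 servings → $5.97.
spinach only: max(567/177, 1429/472) = 3.203 servings → $2.88.
hummus only: max(567/34, 1429/124) = 16.68 servings → $11.67.
sunflower seeds + spinach with both targets exact would need a negative amount; discard.
sunflower seeds + hummus: intersection lies outside the first quadrant.
spinach + hummus: the both-tight solution has a negative serving — not a feasible corner.
Cheapest feasible corner: $2.88.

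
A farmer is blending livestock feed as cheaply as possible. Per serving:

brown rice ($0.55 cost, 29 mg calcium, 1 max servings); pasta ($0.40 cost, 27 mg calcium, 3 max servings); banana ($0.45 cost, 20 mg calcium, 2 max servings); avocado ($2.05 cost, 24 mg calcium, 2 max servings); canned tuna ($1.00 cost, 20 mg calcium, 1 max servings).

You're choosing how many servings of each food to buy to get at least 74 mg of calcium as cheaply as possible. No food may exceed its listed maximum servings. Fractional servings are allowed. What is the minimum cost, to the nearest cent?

$1.10

Cost per mg of calcium: pasta $0.0148, brown rice $0.0190, banana $0.0225, canned tuna $0.0500, avocado $0.0854.
Take 2.741 servings of pasta: +74.0 mg calcium for $1.10 (total $1.10, still need 0.0 mg).
Greedy by cheapest-per-mg is optimal for a single linear constraint, so the minimum cost is $1.10.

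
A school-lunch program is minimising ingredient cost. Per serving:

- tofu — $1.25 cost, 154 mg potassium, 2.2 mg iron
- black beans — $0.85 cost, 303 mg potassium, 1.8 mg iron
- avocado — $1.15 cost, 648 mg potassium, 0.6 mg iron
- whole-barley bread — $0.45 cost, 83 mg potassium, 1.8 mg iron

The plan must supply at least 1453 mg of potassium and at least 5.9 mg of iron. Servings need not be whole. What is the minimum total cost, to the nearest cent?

$3.38

Compare the cost at each extreme point of the feasible region.
tofu only: max(1453/154, 5.9/2.2) = 9.435 servings → $11.79.
black beans only: max(1453/303, 5.9/1.8) = 4.795 servings → $4.08.
avocado only: max(1453/648, 5.9/0.6) = 9.833 servings → $11.31.
whole-barley bread only: max(1453/83, 5.9/1.8) = 17.51 servings → $7.88.
tofu + black beans: intersection lies outside the first quadrant.
tofu + avocado with both tight: 2.214 servings and 1.716 servings → $4.74.
tofu + whole-barley bread: the both-tight solution has a negative serving — not a feasible corner.
black beans + avocado with both tight: 2.998 servings and 0.8406 servings → $3.51.
black beans + whole-barley bread with both targets exact would need a negative amount; discard.
avocado + whole-barley bread with both tight: 1.904 servings and 2.643 servings → $3.38.
Cheapest feasible corner: $3.38.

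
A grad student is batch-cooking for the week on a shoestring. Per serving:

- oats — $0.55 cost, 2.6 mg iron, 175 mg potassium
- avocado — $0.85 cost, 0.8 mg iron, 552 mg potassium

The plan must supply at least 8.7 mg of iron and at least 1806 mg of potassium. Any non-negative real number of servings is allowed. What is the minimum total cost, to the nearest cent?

$3.51

With two linear requirements the optimum uses one or two foods; enumerate the corners.
oats only: max(8.7/2.6, 1806/175) = 10.32 servings → $5.68.
avocado only: max(8.7/0.8, 1806/552) = 10.88 servings → $9.24.
oats + avocado with both tight: 2.592 servings and 2.45 servings → $3.51.
So the least-cost plan costs $3.51.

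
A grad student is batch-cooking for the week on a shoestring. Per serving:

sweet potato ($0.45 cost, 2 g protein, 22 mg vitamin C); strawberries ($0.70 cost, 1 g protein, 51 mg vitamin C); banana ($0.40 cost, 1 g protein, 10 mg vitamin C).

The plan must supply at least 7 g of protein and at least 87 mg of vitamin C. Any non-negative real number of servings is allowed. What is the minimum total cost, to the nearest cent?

$1.69

A basic optimal solution has at most two foods positive. Try each food alone and each pair with both targets met exactly.
sweet potato only: max(7/2, 87/22) = 3.955 servings → $1.78.
strawberries only: max(7/1, 87/51) = 7 servings → $4.90.
banana only: max(7/1, 87/10) = 8.7 servings → $3.48.
sweet potato + strawberries with both tight: 3.375 servings and 0.25 servings → $1.69.
sweet potato + banana: the both-tight solution has a negative serving — not a feasible corner.
strawberries + banana with both tight: 0.4146 servings and 6.585 servings → $2.92.
Cheapest feasible corner: $1.69.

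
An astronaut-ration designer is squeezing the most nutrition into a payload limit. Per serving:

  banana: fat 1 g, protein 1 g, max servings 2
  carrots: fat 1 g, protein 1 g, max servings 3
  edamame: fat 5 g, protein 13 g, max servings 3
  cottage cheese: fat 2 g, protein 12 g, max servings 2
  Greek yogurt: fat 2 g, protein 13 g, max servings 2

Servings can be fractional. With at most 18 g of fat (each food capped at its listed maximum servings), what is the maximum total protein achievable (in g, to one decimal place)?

76.0 g

Protein per g fat: Greek yogurt 6.5, cottage cheese 6, edamame 2.6, banana 1, carrots 1.
Take 2 servings of Greek yogurt: uses 4 g fat, +26.0 g protein (running total 26.0 g).
Take 2 servings of cottage cheese: uses 4 g fat, +24.0 g protein (running total 50.0 g).
Take 2 servings of edamame: uses 10 g fat, +26.0 g protein (running total 76.0 g).
Filling greedily by protein-per-g fat is optimal for one linear limit, giving 76.0 g.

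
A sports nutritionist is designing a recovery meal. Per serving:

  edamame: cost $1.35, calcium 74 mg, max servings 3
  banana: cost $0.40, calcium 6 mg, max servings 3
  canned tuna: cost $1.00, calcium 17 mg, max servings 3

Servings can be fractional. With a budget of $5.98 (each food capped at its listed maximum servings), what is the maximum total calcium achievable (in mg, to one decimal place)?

Calcium per dollar: edamame 54.81, canned tuna 17, banana 15.
Take 3 servings of edamame: spends $4.05, +222.0 mg calcium (running total 222.0 mg).
Take 1.93 servings of canned tuna: spends $1.93, +32.8 mg calcium (running total 254.8 mg).
Greedy by best ratio exhausts the cost allowance optimally: 254.8 mg.

254.8 mg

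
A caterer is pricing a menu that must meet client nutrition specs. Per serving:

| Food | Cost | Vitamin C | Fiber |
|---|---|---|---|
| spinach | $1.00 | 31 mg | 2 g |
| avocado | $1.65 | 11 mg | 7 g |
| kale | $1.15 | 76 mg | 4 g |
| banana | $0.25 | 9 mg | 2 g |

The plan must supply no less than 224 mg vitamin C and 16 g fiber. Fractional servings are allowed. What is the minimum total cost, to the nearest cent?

Check every corner: each single food scaled to meet both minima, and each pair solved so both constraints bind.
spinach only: max(224/31, 16/2) = 8 servings → $8.00.
avocado only: max(224/11, 16/7) = 20.36 servings → $33.60.
kale only: max(224/76, 16/4) = 4 servings → $4.60.
banana only: max(224/9, 16/2) = 24.89 servings → $6.22.
spinach + avocado with both tight: 7.138 servings and 0.2462 servings → $7.54.
spinach + kale with both targets exact would need a negative amount; discard.
spinach + banana with both tight: 6.909 servings and 1.091 servings → $7.18.
avocado + kale with both tight: 0.6557 servings and 2.852 servings → $4.36.
avocado + banana: intersection lies outside the first quadrant.
kale + banana with both tight: 2.621 servings and 2.759 servings → $3.70.
The minimum over all feasible corners is $3.70.

$3.70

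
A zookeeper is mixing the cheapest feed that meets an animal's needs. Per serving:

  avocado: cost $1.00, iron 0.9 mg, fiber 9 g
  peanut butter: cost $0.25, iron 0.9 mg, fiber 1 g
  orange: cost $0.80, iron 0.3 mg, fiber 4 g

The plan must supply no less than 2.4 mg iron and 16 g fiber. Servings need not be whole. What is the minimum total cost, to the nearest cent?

$1.92

Check every corner: each single food scaled to meet both minima, and each pair solved so both constraints bind.
avocado only: max(2.4/0.9, 16/9) = 2.667 servings → $2.67.
peanut butter only: max(2.4/0.9, 16/1) = 16 servings → $4.00.
orange only: max(2.4/0.3, 16/4) = 8 servings → $6.40.
avocado + peanut butter with both tight: 1.667 servings and 1 serving → $1.92.
avocado + orange: intersection lies outside the first quadrant.
peanut butter + orange with both tight: 1.455 servings and 3.636 servings → $3.27.
So the least-cost plan costs $1.92.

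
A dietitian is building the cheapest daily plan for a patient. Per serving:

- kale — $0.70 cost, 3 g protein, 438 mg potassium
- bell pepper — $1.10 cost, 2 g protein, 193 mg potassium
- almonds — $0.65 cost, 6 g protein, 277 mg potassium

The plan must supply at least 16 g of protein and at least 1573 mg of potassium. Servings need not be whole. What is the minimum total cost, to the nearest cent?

An LP optimum is at a vertex; with two nutrient constraints at most two foods are used. Check each candidate.
kale only: max(16/3, 1573/438) = 5.333 servings → $3.73.
bell pepper only: max(16/2, 1573/193) = 8.15 servings → $8.97.
almonds only: max(16/6, 1573/277) = 5.679 servings → $3.69.
kale + bell pepper with both tight: 0.1953 servings and 7.707 servings → $8.61.
kale + almonds with both tight: 2.786 servings and 1.274 servings → $2.78.
bell pepper + almonds with both targets exact would need a negative amount; discard.
Cheapest feasible corner: $2.78.

$2.78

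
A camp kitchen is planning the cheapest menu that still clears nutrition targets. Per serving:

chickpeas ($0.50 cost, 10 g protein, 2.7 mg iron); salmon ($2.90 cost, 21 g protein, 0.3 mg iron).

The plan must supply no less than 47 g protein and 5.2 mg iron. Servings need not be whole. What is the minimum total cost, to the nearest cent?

$2.35

For a min-cost LP with two ≥-constraints, a basic feasible solution has at most two positive variables.
chickpeas only: max(47/10, 5.2/2.7) = 4.7 servings → $2.35.
salmon only: max(47/21, 5.2/0.3) = 17.33 servings → $50.27.
chickpeas + salmon with both tight: 1.771 servings and 1.395 servings → $4.93.
The minimum over all feasible corners is $2.35.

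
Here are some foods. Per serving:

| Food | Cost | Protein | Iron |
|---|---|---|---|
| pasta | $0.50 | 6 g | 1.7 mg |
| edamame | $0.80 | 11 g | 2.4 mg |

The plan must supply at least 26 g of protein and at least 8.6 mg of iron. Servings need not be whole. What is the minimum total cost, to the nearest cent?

$2.53

At the optimum either one food covers both requirements or two foods hit both targets exactly; no other combination can be cheaper.
pasta only: max(26/6, 8.6/1.7) = 5.059 servings → $2.53.
edamame only: max(26/11, 8.6/2.4) = 3.583 servings → $2.87.
pasta + edamame: the both-tight solution has a negative serving — not a feasible corner.
Cheapest feasible corner: $2.53.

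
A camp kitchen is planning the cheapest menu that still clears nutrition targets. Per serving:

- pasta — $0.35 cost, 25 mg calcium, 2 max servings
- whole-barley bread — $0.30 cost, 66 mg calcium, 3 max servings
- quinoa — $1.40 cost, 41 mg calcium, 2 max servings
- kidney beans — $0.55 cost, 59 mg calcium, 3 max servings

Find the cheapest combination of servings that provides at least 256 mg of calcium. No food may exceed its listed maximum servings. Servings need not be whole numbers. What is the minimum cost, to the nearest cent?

$1.44

Cost per mg of calcium: whole-barley bread $0.0045, kidney beans $0.0093, pasta $0.0140, quinoa $0.0341.
Take 3 servings of whole-barley bread: +198.0 mg calcium for $0.90 (total $0.90, still need 58.0 mg).
Take 0.9831 servings of kidney beans: +58.0 mg calcium for $0.54 (total $1.44, still need 0.0 mg).
Filling from the cheapest source first is optimal under one linear minimum: $1.44.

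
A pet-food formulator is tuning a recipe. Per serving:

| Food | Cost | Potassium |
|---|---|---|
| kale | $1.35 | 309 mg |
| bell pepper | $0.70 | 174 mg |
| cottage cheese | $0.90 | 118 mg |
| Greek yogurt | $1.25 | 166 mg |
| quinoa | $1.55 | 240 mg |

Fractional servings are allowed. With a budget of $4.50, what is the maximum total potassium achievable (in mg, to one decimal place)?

Potassium per dollar: bell pepper 248.6, kale 228.9, quinoa 154.8, Greek yogurt 132.8, cottage cheese 131.1.
With no serving limits, spend the whole cost allowance on bell pepper: $4.50 / $0.70 × 174 mg = 1118.6 mg.

1118.6 mg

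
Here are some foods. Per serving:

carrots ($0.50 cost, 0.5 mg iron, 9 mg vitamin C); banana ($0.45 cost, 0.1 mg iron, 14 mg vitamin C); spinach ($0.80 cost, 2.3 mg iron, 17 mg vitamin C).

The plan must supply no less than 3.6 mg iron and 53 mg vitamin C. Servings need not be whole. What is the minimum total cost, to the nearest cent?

$2.08

carrots only: max(3.6/0.5, 53/9) = 7.2 servings → $3.60.
banana only: max(3.6/0.1, 53/14) = 36 servings → $16.20.
spinach only: max(3.6/2.3, 53/17) = 3.118 servings → $2.49.
carrots + banana: the both-tight solution has a negative serving — not a feasible corner.
carrots + spinach with both tight: 4.975 servings and 0.4836 servings → $2.87.
banana + spinach with both tight: 1.99 servings and 1.479 servings → $2.08.
Cheapest feasible corner: $2.08.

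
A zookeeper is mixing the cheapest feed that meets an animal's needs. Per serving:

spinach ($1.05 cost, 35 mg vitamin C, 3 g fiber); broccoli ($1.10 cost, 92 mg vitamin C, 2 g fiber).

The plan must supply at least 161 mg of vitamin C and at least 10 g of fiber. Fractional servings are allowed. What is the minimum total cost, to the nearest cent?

For a min-cost LP with two ≥-constraints, a basic feasible solution has at most two positive variables.
spinach only: max(161/35, 10/3) = 4.6 servings → $4.83.
broccoli only: max(161/92, 10/2) = 5 servings → $5.50.
spinach + broccoli with both tight: 2.903 servings and 0.6456 servings → $3.76.
So the least-cost plan costs $3.76.

$3.76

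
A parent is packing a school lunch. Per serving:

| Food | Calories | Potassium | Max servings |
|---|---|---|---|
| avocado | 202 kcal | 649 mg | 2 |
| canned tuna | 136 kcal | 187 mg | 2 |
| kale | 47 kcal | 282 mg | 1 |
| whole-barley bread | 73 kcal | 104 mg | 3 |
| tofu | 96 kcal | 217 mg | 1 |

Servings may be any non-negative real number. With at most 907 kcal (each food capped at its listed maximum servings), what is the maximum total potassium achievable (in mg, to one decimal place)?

2302.9 mg

Potassium per kcal: kale 6, avocado 3.213, tofu 2.26, whole-barley bread 1.425, canned tuna 1.375.
Take 1 serving of kale: uses 47 kcal, +282.0 mg potassium (running total 282.0 mg).
Take 2 servings of avocado: uses 404 kcal, +1298.0 mg potassium (running total 1580.0 mg).
Take 1 serving of tofu: uses 96 kcal, +217.0 mg potassium (running total 1797.0 mg).
Take 3 servings of whole-barley bread: uses 219 kcal, +312.0 mg potassium (running total 2109.0 mg).
Take 1.037 servings of canned tuna: uses 141 kcal, +193.9 mg potassium (running total 2302.9 mg).
Filling greedily by potassium-per-kcal is optimal for one linear limit, giving 2302.9 mg.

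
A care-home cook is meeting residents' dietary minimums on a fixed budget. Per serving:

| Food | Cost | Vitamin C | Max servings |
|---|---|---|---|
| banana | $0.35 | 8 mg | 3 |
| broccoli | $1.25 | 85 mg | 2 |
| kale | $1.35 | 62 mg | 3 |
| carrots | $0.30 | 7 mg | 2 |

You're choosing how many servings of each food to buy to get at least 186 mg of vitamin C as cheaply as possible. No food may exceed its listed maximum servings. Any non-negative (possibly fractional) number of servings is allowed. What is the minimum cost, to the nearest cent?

$2.85

Cost per mg of vitamin C: broccoli $0.0147, kale $0.0218, carrots $0.0429, banana $0.0437.
Take 2 servings of broccoli: +170.0 mg vitamin C for $2.50 (total $2.50, still need 16.0 mg).
Take 0.2581 servings of kale: +16.0 mg vitamin C for $0.35 (total $2.85, still need 0.0 mg).
Greedy by cheapest-per-mg is optimal for a single linear constraint, so the minimum cost is $2.85.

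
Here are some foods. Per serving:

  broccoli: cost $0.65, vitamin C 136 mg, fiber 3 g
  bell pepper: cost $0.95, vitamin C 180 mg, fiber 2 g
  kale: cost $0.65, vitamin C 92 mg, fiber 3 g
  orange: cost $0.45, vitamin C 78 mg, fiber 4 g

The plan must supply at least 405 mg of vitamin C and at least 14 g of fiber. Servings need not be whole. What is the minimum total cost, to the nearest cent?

For a min-cost LP with two ≥-constraints, a basic feasible solution has at most two positive variables.
broccoli only: max(405/136, 14/3) = 4.667 servings → $3.03.
bell pepper only: max(405/180, 14/2) = 7 servings → $6.65.
kale only: max(405/92, 14/3) = 4.667 servings → $3.03.
orange only: max(405/78, 14/4) = 5.192 servings → $2.34.
broccoli + bell pepper: the both-tight solution has a negative serving — not a feasible corner.
broccoli + kale with both targets exact would need a negative amount; discard.
broccoli + orange with both tight: 1.703 servings and 2.223 servings → $2.11.
bell pepper + kale with both targets exact would need a negative amount; discard.
bell pepper + orange with both tight: 0.9362 servings and 3.032 servings → $2.25.
kale + orange with both tight: 3.94 servings and 0.5448 servings → $2.81.
Cheapest feasible corner: $2.11.

$2.11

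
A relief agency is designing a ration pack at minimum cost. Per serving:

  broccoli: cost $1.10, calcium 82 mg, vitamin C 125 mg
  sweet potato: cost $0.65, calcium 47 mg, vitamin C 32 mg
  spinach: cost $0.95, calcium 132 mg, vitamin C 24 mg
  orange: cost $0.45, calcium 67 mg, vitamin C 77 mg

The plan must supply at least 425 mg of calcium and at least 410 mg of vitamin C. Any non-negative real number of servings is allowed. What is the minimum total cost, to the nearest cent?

For a min-cost LP with two ≥-constraints, a basic feasible solution has at most two positive variables.
broccoli only: max(425/82, 410/125) = 5.183 servings → $5.70.
sweet potato only: max(425/47, 410/32) = 12.81 servings → $8.33.
spinach only: max(425/132, 410/24) = 17.08 servings → $16.23.
orange only: max(425/67, 410/77) = 6.343 servings → $2.85.
broccoli + sweet potato with both tight: 1.744 servings and 6 servings → $5.82.
broccoli + spinach with both tight: 3.022 servings and 1.342 servings → $4.60.
broccoli + orange: intersection lies outside the first quadrant.
sweet potato + spinach with both targets exact would need a negative amount; discard.
sweet potato + orange with both tight: 3.563 servings and 3.844 servings → $4.05.
spinach + orange with both tight: 0.6142 servings and 5.133 servings → $2.89.
So the least-cost plan costs $2.85.

$2.85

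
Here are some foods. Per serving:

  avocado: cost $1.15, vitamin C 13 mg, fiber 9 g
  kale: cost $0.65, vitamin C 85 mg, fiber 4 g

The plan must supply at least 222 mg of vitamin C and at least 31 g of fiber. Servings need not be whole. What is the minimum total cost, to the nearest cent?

At the optimum either one food covers both requirements or two foods hit both targets exactly; no other combination can be cheaper.
avocado only: max(222/13, 31/9) = 17.08 servings → $19.64.
kale only: max(222/85, 31/4) = 7.75 servings → $5.04.
avocado + kale with both tight: 2.45 servings and 2.237 servings → $4.27.
So the least-cost plan costs $4.27.

$4.27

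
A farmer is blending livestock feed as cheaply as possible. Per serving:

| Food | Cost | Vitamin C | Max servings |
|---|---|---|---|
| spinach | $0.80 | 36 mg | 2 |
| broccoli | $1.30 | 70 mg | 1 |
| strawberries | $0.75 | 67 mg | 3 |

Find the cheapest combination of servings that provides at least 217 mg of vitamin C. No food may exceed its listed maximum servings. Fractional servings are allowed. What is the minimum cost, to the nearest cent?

Cost per mg of vitamin C: strawberries $0.0112, broccoli $0.0186, spinach $0.0222.
Take 3 servings of strawberries: +201.0 mg vitamin C for $2.25 (total $2.25, still need 16.0 mg).
Take 0.2286 servings of broccoli: +16.0 mg vitamin C for $0.30 (total $2.55, still need 0.0 mg).
Filling from the cheapest source first is optimal under one linear minimum: $2.55.

$2.55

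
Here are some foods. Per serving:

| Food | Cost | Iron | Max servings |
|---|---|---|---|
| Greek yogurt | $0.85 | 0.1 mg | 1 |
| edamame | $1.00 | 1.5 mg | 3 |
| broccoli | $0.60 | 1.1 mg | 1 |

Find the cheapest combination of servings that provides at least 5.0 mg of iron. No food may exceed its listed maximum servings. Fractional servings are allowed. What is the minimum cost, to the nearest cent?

Cost per mg of iron: broccoli $0.5455, edamame $0.6667, Greek yogurt $8.5000.
Take 1 serving of broccoli: +1.1 mg iron for $0.60 (total $0.60, still need 3.9 mg).
Take 2.6 servings of edamame: +3.9 mg iron for $2.60 (total $3.20, still need 0.0 mg).
Filling from the cheapest source first is optimal under one linear minimum: $3.20.

$3.20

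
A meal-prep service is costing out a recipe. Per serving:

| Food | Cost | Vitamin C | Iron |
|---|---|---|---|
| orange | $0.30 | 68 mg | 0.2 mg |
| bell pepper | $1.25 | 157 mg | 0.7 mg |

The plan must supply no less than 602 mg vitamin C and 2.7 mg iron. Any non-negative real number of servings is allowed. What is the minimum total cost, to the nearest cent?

Minimising a linear cost over {vitamin C ≥ 602, iron ≥ 2.7, servings ≥ 0} — the optimum is at a vertex, using one or two foods.
orange only: max(602/68, 2.7/0.2) = 13.5 servings → $4.05.
bell pepper only: max(602/157, 2.7/0.7) = 3.857 servings → $4.82.
orange + bell pepper: intersection lies outside the first quadrant.
The minimum over all feasible corners is $4.05.

$4.05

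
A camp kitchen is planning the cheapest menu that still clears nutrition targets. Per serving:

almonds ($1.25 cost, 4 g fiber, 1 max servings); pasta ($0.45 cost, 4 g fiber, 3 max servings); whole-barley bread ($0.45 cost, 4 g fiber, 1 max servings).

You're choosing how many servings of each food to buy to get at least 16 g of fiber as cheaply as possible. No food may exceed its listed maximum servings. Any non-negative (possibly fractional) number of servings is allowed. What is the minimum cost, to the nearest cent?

$1.80

Cost per g of fiber: pasta $0.1125, whole-barley bread $0.1125, almonds $0.3125.
Take 3 servings of pasta: +12.0 g fiber for $1.35 (total $1.35, still need 4.0 g).
Take 1 serving of whole-barley bread: +4.0 g fiber for $0.45 (total $1.80, still need 0.0 g).
Filling from the cheapest source first is optimal under one linear minimum: $1.80.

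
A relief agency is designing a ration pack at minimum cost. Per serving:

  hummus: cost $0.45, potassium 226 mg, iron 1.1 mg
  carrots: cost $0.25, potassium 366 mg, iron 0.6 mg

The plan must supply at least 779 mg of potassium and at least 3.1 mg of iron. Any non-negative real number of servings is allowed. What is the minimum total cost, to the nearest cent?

$1.27

At the optimum either one food covers both requirements or two foods hit both targets exactly; no other combination can be cheaper.
hummus only: max(779/226, 3.1/1.1) = 3.447 servings → $1.55.
carrots only: max(779/366, 3.1/0.6) = 5.167 servings → $1.29.
hummus + carrots with both tight: 2.499 servings and 0.5854 servings → $1.27.
The minimum over all feasible corners is $1.27.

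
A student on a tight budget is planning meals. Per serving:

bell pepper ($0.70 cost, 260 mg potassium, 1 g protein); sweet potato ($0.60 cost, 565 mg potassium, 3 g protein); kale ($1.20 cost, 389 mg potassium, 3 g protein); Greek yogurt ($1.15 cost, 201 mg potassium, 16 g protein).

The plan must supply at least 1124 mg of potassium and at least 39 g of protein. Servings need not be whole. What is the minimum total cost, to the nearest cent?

At the optimum either one food covers both requirements or two foods hit both targets exactly; no other combination can be cheaper.
bell pepper only: max(1124/260, 39/1) = 39 servings → $27.30.
sweet potato only: max(1124/565, 39/3) = 13 servings → $7.80.
kale only: max(1124/389, 39/3) = 13 servings → $15.60.
Greek yogurt only: max(1124/201, 39/16) = 5.592 servings → $6.43.
bell pepper + sweet potato with both targets exact would need a negative amount; discard.
bell pepper + kale: the both-tight solution has a negative serving — not a feasible corner.
bell pepper + Greek yogurt with both tight: 2.563 servings and 2.277 servings → $4.41.
sweet potato + kale: intersection lies outside the first quadrant.
sweet potato + Greek yogurt with both tight: 1.202 servings and 2.212 servings → $3.27.
kale + Greek yogurt with both tight: 1.805 servings and 2.099 servings → $4.58.
The minimum over all feasible corners is $3.27.

$3.27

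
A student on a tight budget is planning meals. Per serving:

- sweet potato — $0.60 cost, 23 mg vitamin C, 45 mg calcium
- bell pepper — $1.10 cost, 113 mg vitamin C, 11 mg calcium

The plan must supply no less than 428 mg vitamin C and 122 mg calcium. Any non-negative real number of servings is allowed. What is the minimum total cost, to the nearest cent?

$4.87

Check every corner: each single food scaled to meet both minima, and each pair solved so both constraints bind.
sweet potato only: max(428/23, 122/45) = 18.61 servings → $11.17.
bell pepper only: max(428/113, 122/11) = 11.09 servings → $12.20.
sweet potato + bell pepper with both tight: 1.879 servings and 3.405 servings → $4.87.
The minimum over all feasible corners is $4.87.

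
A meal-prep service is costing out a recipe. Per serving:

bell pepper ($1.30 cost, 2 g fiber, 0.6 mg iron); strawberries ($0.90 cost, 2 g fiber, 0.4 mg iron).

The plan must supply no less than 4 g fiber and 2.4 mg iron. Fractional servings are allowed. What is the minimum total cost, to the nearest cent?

$5.20

Compare the cost at each extreme point of the feasible region.
bell pepper only: max(4/2, 2.4/0.6) = 4 servings → $5.20.
strawberries only: max(4/2, 2.4/0.4) = 6 servings → $5.40.
bell pepper + strawberries: intersection lies outside the first quadrant.
The minimum over all feasible corners is $5.20.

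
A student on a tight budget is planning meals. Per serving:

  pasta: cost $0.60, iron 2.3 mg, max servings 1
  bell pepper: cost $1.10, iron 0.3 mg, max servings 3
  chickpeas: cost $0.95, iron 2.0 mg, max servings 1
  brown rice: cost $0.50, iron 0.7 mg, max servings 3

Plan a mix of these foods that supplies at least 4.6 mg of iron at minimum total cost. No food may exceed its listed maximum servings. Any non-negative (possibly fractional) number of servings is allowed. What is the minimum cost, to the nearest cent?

$1.76

Cost per mg of iron: pasta $0.2609, chickpeas $0.4750, brown rice $0.7143, bell pepper $3.6667.
Take 1 serving of pasta: +2.3 mg iron for $0.60 (total $0.60, still need 2.3 mg).
Take 1 serving of chickpeas: +2.0 mg iron for $0.95 (total $1.55, still need 0.3 mg).
Take 0.4286 servings of brown rice: +0.3 mg iron for $0.21 (total $1.76, still need 0.0 mg).
Greedy by cheapest-per-mg is optimal for a single linear constraint, so the minimum cost is $1.76.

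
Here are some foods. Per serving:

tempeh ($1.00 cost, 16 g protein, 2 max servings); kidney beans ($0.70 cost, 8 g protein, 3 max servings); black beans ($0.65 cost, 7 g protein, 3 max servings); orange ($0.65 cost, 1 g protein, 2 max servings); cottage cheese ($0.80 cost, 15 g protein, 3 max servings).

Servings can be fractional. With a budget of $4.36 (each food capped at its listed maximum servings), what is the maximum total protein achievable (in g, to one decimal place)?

76.4 g

Protein per dollar: cottage cheese 18.75, tempeh 16, kidney beans 11.43, black beans 10.77, orange 1.538.
Take 3 servings of cottage cheese: spends $2.40, +45.0 g protein (running total 45.0 g).
Take 1.96 servings of tempeh: spends $1.96, +31.4 g protein (running total 76.4 g).
Greedy by best ratio exhausts the cost allowance optimally: 76.4 g.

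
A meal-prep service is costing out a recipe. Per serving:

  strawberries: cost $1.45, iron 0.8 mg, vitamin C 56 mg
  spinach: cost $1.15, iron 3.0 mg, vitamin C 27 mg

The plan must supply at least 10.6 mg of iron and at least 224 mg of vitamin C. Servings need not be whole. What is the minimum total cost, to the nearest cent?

$7.08

At the optimum either one food covers both requirements or two foods hit both targets exactly; no other combination can be cheaper.
strawberries only: max(10.6/0.8, 224/56) = 13.25 servings → $19.21.
spinach only: max(10.6/3.0, 224/27) = 8.296 servings → $9.54.
strawberries + spinach with both tight: 2.635 servings and 2.831 servings → $7.08.
Cheapest feasible corner: $7.08.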